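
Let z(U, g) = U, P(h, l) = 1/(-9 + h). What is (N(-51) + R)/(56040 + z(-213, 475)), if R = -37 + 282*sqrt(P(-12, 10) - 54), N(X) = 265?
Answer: 76/18609 + 94*I*sqrt(23835)/390789 ≈ 0.004084 + 0.037136*I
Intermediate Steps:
R = -37 + 94*I*sqrt(23835)/7 (R = -37 + 282*sqrt(1/(-9 - 12) - 54) = -37 + 282*sqrt(1/(-21) - 54) = -37 + 282*sqrt(-1/21 - 54) = -37 + 282*sqrt(-1135/21) = -37 + 282*(I*sqrt(23835)/21) = -37 + 94*I*sqrt(23835)/7 ≈ -37.0 + 2073.2*I)
(N(-51) + R)/(56040 + z(-213, 475)) = (265 + (-37 + 94*I*sqrt(23835)/7))/(56040 - 213) = (228 + 94*I*sqrt(23835)/7)/55827 = (228 + 94*I*sqrt(23835)/7)*(1/55827) = 76/18609 + 94*I*sqrt(23835)/390789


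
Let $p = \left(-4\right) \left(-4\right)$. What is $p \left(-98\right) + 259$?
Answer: $-1309$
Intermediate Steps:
$p = 16$
$p \left(-98\right) + 259 = 16 \left(-98\right) + 259 = -1568 + 259 = -1309$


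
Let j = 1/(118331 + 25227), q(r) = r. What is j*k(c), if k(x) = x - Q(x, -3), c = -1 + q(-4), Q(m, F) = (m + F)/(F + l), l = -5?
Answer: -3/71779 ≈ -4.1795e-5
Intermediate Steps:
Q(m, F) = (F + m)/(-5 + F) (Q(m, F) = (m + F)/(F - 5) = (F + m)/(-5 + F))
c = -5 (c = -1 - 4 = -5)
k(x) = -3/8 + 9*x/8 (k(x) = x - (-3 + x)/(-5 - 3) = x - (-3 + x)/(-8) = x - (-1)*(-3 + x)/8 = x - (3/8 - x/8) = x + (-3/8 + x/8) = -3/8 + 9*x/8)
j = 1/143558 ≈ 6.9658e-6
j*k(c) = (-3/8 + (9/8)*(-5))/143558 = (-3/8 - 45/8)/143558 = (1/143558)*(-6) = -3/71779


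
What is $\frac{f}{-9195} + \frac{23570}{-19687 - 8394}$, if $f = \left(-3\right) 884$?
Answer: $- \frac{47418446}{86068265} \approx -0.55094$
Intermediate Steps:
$f = -2652$
$\frac{f}{-9195} + \frac{23570}{-19687 - 8394} = - \frac{2652}{-9195} + \frac{23570}{-19687 - 8394} = \left(-2652\right) \left(- \frac{1}{9195}\right) + \frac{23570}{-19687 - 8394} = \frac{884}{3065} + \frac{23570}{-28081} = \frac{884}{3065} + 23570 \left(- \frac{1}{28081}\right) = \frac{884}{3065} - \frac{23570}{28081} = - \frac{47418446}{86068265}$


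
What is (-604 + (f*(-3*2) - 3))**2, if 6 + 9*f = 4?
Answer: 3301489/9 ≈ 3.6683e+5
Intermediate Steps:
f = -2/9 (f = -2/3 + (1/9)*4 = -2/3 + 4/9 = -2/9 ≈ -0.22222)
(-604 + (f*(-3*2) - 3))**2 = (-604 + (-(-2)*2/3 - 3))**2 = (-604 + (-2/9*(-6) - 3))**2 = (-604 + (4/3 - 3))**2 = (-604 - 5/3)**2 = (-1817/3)**2 = 3301489/9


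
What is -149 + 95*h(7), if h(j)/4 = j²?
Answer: 18471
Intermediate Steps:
h(j) = 4*j²
-149 + 95*h(7) = -149 + 95*(4*7²) = -149 + 95*(4*49) = -149 + 95*196 = -149 + 18620 = 18471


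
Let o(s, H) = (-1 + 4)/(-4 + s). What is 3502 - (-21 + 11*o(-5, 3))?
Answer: 10580/3 ≈ 3526.7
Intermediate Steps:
o(s, H) = 3/(-4 + s)
3502 - (-21 + 11*o(-5, 3)) = 3502 - (-21 + 11*(3/(-4 - 5))) = 3502 - (-21 + 11*(3/(-9))) = 3502 - (-21 + 11*(3*(-1/9))) = 3502 - (-21 + 11*(-1/3)) = 3502 - (-21 - 11/3) = 3502 - 1*(-74/3) = 3502 + 74/3 = 10580/3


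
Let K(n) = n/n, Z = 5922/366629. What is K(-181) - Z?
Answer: 360707/366629 ≈ 0.98385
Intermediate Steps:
Z = 5922/366629 (Z = 5922*(1/366629) = 5922/366629 ≈ 0.016153)
K(n) = 1
K(-181) - Z = 1 - 1*5922/366629 = 1 - 5922/366629 = 360707/366629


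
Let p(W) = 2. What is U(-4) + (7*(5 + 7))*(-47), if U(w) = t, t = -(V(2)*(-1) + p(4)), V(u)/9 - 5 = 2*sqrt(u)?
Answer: -3905 + 18*sqrt(2) ≈ -3879.5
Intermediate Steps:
V(u) = 45 + 18*sqrt(u) (V(u) = 45 + 9*(2*sqrt(u)) = 45 + 18*sqrt(u))
t = 43 + 18*sqrt(2) (t = -((45 + 18*sqrt(2))*(-1) + 2) = -((-45 - 18*sqrt(2)) + 2) = -(-43 - 18*sqrt(2)) = 43 + 18*sqrt(2) ≈ 68.456)
U(w) = 43 + 18*sqrt(2)
U(-4) + (7*(5 + 7))*(-47) = (43 + 18*sqrt(2)) + (7*(5 + 7))*(-47) = (43 + 18*sqrt(2)) + (7*12)*(-47) = (43 + 18*sqrt(2)) + 84*(-47) = (43 + 18*sqrt(2)) - 3948 = -3905 + 18*sqrt(2)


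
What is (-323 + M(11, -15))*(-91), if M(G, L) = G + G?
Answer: 27391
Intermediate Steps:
M(G, L) = 2*G
(-323 + M(11, -15))*(-91) = (-323 + 2*11)*(-91) = (-323 + 22)*(-91) = -301*(-91) = 27391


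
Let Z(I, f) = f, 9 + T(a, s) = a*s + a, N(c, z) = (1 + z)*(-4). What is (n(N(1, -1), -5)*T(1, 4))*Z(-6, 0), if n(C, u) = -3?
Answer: 0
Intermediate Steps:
N(c, z) = -4 - 4*z
T(a, s) = -9 + a + a*s (T(a, s) = -9 + (a*s + a) = -9 + (a + a*s) = -9 + a + a*s)
(n(N(1, -1), -5)*T(1, 4))*Z(-6, 0) = -3*(-9 + 1 + 1*4)*0 = -3*(-9 + 1 + 4)*0 = -3*(-4)*0 = 12*0 = 0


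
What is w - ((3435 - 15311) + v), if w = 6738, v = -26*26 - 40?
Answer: 19330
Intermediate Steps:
v = -716 (v = -676 - 40 = -716)
w - ((3435 - 15311) + v) = 6738 - ((3435 - 15311) - 716) = 6738 - (-11876 - 716) = 6738 - 1*(-12592) = 6738 + 12592 = 19330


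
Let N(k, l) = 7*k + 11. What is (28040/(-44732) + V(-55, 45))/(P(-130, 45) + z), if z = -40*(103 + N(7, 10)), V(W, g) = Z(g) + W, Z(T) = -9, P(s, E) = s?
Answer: 2717/279575 ≈ 0.0097183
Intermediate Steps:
N(k, l) = 11 + 7*k
V(W, g) = -9 + W
z = -6520 (z = -40*(103 + (11 + 7*7)) = -40*(103 + (11 + 49)) = -40*(103 + 60) = -40*163 = -6520)
(28040/(-44732) + V(-55, 45))/(P(-130, 45) + z) = (28040/(-44732) + (-9 - 55))/(-130 - 6520) = (28040*(-1/44732) - 64)/(-6650) = (-7010/11183 - 64)*(-1/6650) = -722722/11183*(-1/6650) = 2717/279575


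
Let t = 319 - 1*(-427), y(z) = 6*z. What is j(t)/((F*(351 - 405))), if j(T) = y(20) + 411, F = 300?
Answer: -59/1800 ≈ -0.032778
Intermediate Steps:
t = 746 (t = 319 + 427 = 746)
j(T) = 531 (j(T) = 6*20 + 411 = 120 + 411 = 531)
j(t)/((F*(351 - 405))) = 531/((300*(351 - 405))) = 531/((300*(-54))) = 531/(-16200) = 531*(-1/16200) = -59/1800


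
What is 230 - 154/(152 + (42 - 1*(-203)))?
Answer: 91156/397 ≈ 229.61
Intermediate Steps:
230 - 154/(152 + (42 - 1*(-203))) = 230 - 154/(152 + (42 + 203)) = 230 - 154/(152 + 245) = 230 - 154/397 = 91156/397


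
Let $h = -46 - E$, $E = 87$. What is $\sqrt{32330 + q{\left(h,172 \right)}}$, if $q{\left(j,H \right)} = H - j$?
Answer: $\sqrt{32635} \approx 180.65$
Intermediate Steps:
$h = -133$ ($h = -46 - 87 = -133$)
$\sqrt{32330 + q{\left(h,172 \right)}} = \sqrt{32330 + \left(172 - -133\right)} = \sqrt{32330 + \left(172 + 133\right)} = \sqrt{32330 + 305} = \sqrt{32635}$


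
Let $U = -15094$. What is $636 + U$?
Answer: $-14458$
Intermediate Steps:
$636 + U = 636 - 15094 = -14458$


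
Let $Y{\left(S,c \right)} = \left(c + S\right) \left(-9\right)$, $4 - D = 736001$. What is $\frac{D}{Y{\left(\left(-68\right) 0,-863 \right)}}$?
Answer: $- \frac{735997}{7767} \approx -94.76$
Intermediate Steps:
$D = -735997$ ($D = 4 - 736001 = -735997$)
$Y{\left(S,c \right)} = - 9 S - 9 c$ ($Y{\left(S,c \right)} = \left(S + c\right) \left(-9\right) = - 9 S - 9 c$)
$\frac{D}{Y{\left(\left(-68\right) 0,-863 \right)}} = - \frac{735997}{- 9 \left(\left(-68\right) 0\right) - -7767} = - \frac{735997}{\left(-9\right) 0 + 7767} = - \frac{735997}{0 + 7767} = - \frac{735997}{7767}$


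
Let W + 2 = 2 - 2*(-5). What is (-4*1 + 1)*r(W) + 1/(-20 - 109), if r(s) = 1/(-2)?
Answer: 385/258 ≈ 1.4922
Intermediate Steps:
W = 10 (W = -2 + (2 - 2*(-5)) = -2 + (2 + 10) = -2 + 12 = 10)
r(s) = -½
(-4*1 + 1)*r(W) + 1/(-20 - 109) = (-4*1 + 1)*(-½) + 1/(-20 - 109) = (-4 + 1)*(-½) + 1/(-129) = -3*(-½) - 1/129 = 3/2 - 1/129 = 385/258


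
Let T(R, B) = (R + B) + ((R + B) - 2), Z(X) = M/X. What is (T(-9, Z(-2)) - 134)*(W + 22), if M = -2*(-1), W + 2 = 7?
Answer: -4212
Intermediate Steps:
W = 5 (W = -2 + 7 = 5)
M = 2
Z(X) = 2/X
T(R, B) = -2 + 2*B + 2*R (T(R, B) = (B + R) + ((B + R) - 2) = (B + R) + (-2 + B + R) = -2 + 2*B + 2*R)
(T(-9, Z(-2)) - 134)*(W + 22) = ((-2 + 2*(2/(-2)) + 2*(-9)) - 134)*(5 + 22) = ((-2 + 2*(2*(-½)) - 18) - 134)*27 = ((-2 + 2*(-1) - 18) - 134)*27 = ((-2 - 2 - 18) - 134)*27 = (-22 - 134)*27 = -156*27 = -4212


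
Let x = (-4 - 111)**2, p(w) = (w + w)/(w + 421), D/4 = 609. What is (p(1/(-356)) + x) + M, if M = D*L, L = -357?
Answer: -128356996627/149875 ≈ -8.5643e+5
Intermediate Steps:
D = 2436 (D = 4*609 = 2436)
M = -869652 (M = 2436*(-357) = -869652)
p(w) = 2*w/(421 + w) (p(w) = (2*w)/(421 + w) = 2*w/(421 + w))
x = 13225 (x = (-115)**2 = 13225)
(p(1/(-356)) + x) + M = (2/(-356*(421 + 1/(-356))) + 13225) - 869652 = (2*(-1/356)/(421 - 1/356) + 13225) - 869652 = (2*(-1/356)/(149875/356) + 13225) - 869652 = (2*(-1/356)*(356/149875) + 13225) - 869652 = (-2/149875 + 13225) - 869652 = 1982096873/149875 - 869652 = -128356996627/149875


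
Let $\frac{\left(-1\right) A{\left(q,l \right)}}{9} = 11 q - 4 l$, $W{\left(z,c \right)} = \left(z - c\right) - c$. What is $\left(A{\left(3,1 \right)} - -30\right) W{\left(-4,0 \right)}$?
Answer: $924$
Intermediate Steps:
$W{\left(z,c \right)} = z - 2 c$
$A{\left(q,l \right)} = - 99 q + 36 l$ ($A{\left(q,l \right)} = - 9 \left(11 q - 4 l\right) = - 9 \left(- 4 l + 11 q\right) = - 99 q + 36 l$)
$\left(A{\left(3,1 \right)} - -30\right) W{\left(-4,0 \right)} = \left(\left(\left(-99\right) 3 + 36 \cdot 1\right) - -30\right) \left(-4 - 0\right) = \left(\left(-297 + 36\right) + 30\right) \left(-4 + 0\right) = \left(-261 + 30\right) \left(-4\right) = \left(-231\right) \left(-4\right) = 924$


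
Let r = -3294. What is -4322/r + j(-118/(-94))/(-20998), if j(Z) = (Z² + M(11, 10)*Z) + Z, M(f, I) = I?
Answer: 50090555027/38197703277 ≈ 1.3113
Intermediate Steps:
j(Z) = Z² + 11*Z (j(Z) = (Z² + 10*Z) + Z = Z² + 11*Z)
-4322/r + j(-118/(-94))/(-20998) = -4322/(-3294) + ((-118/(-94))*(11 - 118/(-94)))/(-20998) = -4322*(-1/3294) + ((-118*(-1/94))*(11 - 118*(-1/94)))*(-1/20998) = 2161/1647 + (59*(11 + 59/47)/47)*(-1/20998) = 2161/1647 + ((59/47)*(576/47))*(-1/20998) = 2161/1647 + (33984/2209)*(-1/20998) = 2161/1647 - 16992/23192291 = 50090555027/38197703277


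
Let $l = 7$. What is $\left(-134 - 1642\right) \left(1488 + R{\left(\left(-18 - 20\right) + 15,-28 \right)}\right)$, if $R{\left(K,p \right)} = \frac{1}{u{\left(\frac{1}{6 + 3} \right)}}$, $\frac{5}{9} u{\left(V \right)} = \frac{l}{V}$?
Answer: $- \frac{499470992}{189} \approx -2.6427 \cdot 10^{6}$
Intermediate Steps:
$u{\left(V \right)} = \frac{63}{5 V}$ ($u{\left(V \right)} = \frac{9 \frac{7}{V}}{5} = \frac{63}{5 V}$)
$R{\left(K,p \right)} = \frac{5}{567}$ ($R{\left(K,p \right)} = \frac{1}{\frac{63}{5} \frac{1}{\frac{1}{6 + 3}}} = \frac{1}{\frac{63}{5} \frac{1}{\frac{1}{9}}} = \frac{1}{\frac{63}{5} \cdot 9} = \frac{1}{\frac{567}{5}} = \frac{5}{567}$)
$\left(-134 - 1642\right) \left(1488 + R{\left(\left(-18 - 20\right) + 15,-28 \right)}\right) = \left(-134 - 1642\right) \left(1488 + \frac{5}{567}\right) = \left(-1776\right) \frac{843701}{567} = - \frac{499470992}{189}$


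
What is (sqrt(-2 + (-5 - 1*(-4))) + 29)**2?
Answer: (29 + I*sqrt(3))**2 ≈ 838.0 + 100.46*I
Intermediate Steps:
(sqrt(-2 + (-5 - 1*(-4))) + 29)**2 = (sqrt(-2 + (-5 + 4)) + 29)**2 = (sqrt(-2 - 1) + 29)**2 = (sqrt(-3) + 29)**2 = (I*sqrt(3) + 29)**2 = (29 + I*sqrt(3))**2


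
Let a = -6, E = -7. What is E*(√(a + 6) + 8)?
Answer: -56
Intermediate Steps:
E*(√(a + 6) + 8) = -7*(√(-6 + 6) + 8) = -7*(√0 + 8) = -7*(0 + 8) = -7*8 = -56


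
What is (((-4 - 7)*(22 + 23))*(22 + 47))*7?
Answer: -239085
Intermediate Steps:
(((-4 - 7)*(22 + 23))*(22 + 47))*7 = (-11*45*69)*7 = -495*69*7 = -34155*7 = -239085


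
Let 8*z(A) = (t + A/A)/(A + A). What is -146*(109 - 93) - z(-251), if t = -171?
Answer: -4690773/2008 ≈ -2336.0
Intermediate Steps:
z(A) = -85/(8*A) (z(A) = ((-171 + A/A)/(A + A))/8 = ((-171 + 1)/((2*A)))/8 = (-85/A)/8 = -85/(8*A))
-146*(109 - 93) - z(-251) = -146*(109 - 93) - (-85)/(8*(-251)) = -146*16 - (-85)*(-1)/(8*251) = -2336 - 1*85/2008 = -2336 - 85/2008 = -4690773/2008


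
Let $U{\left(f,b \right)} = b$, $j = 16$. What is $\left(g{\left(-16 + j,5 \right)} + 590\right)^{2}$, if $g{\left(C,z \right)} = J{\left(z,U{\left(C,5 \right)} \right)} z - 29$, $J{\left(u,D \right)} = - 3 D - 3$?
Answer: $221841$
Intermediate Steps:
$J{\left(u,D \right)} = -3 - 3 D$
$g{\left(C,z \right)} = -29 - 18 z$ ($g{\left(C,z \right)} = \left(-3 - 15\right) z - 29 = - 18 z - 29 = -29 - 18 z$)
$\left(g{\left(-16 + j,5 \right)} + 590\right)^{2} = \left(\left(-29 - 90\right) + 590\right)^{2} = \left(-119 + 590\right)^{2} = 471^{2} = 221841$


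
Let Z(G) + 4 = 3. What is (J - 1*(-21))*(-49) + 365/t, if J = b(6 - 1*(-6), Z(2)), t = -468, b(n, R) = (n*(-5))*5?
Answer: 6397663/468 ≈ 13670.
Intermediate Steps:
Z(G) = -1 (Z(G) = -4 + 3 = -1)
b(n, R) = -25*n (b(n, R) = -5*n*5 = -25*n)
J = -300 (J = -25*(6 - 1*(-6)) = -25*(6 + 6) = -25*12 = -300)
(J - 1*(-21))*(-49) + 365/t = (-300 - 1*(-21))*(-49) + 365/(-468) = (-300 + 21)*(-49) + 365*(-1/468) = -279*(-49) - 365/468 = 13671 - 365/468 = 6397663/468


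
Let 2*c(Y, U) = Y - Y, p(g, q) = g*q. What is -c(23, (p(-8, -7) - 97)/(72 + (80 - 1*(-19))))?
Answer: 0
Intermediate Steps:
c(Y, U) = 0 (c(Y, U) = (Y - Y)/2 = (½)*0 = 0)
-c(23, (p(-8, -7) - 97)/(72 + (80 - 1*(-19)))) = -1*0 = 0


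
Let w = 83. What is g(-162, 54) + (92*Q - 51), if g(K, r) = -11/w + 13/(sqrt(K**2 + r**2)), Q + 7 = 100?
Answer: 705904/83 + 13*sqrt(10)/540 ≈ 8504.9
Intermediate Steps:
Q = 93 (Q = -7 + 100 = 93)
g(K, r) = -11/83 + 13/sqrt(K**2 + r**2) (g(K, r) = -11/83 + 13/(sqrt(K**2 + r**2)) = -11*1/83 + 13/sqrt(K**2 + r**2) = -11/83 + 13/sqrt(K**2 + r**2))
g(-162, 54) + (92*Q - 51) = (-11/83 + 13/sqrt((-162)**2 + 54**2)) + (92*93 - 51) = (-11/83 + 13/sqrt(26244 + 2916)) + (8556 - 51) = (-11/83 + 13/sqrt(29160)) + 8505 = (-11/83 + 13*(sqrt(10)/540)) + 8505 = (-11/83 + 13*sqrt(10)/540) + 8505 = 705904/83 + 13*sqrt(10)/540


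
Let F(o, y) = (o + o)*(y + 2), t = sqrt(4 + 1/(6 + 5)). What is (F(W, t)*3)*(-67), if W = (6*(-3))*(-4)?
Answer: -57888 - 86832*sqrt(55)/11 ≈ -1.1643e+5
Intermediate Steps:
W = 72 (W = -18*(-4) = 72)
t = 3*sqrt(55)/11 (t = sqrt(4 + 1/11) = sqrt(45/11) = 3*sqrt(55)/11 ≈ 2.0226)
F(o, y) = 2*o*(2 + y) (F(o, y) = (2*o)*(2 + y) = 2*o*(2 + y))
(F(W, t)*3)*(-67) = ((2*72*(2 + 3*sqrt(55)/11))*3)*(-67) = ((288 + 432*sqrt(55)/11)*3)*(-67) = (864 + 1296*sqrt(55)/11)*(-67) = -57888 - 86832*sqrt(55)/11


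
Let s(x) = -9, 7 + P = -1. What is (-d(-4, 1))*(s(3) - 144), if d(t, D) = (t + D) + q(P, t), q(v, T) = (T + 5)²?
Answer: -306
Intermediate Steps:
P = -8 (P = -7 - 1 = -8)
q(v, T) = (5 + T)²
d(t, D) = D + t + (5 + t)² (d(t, D) = (t + D) + (5 + t)² = (D + t) + (5 + t)² = D + t + (5 + t)²)
(-d(-4, 1))*(s(3) - 144) = (-(1 - 4 + (5 - 4)²))*(-9 - 144) = -(1 - 4 + 1²)*(-153) = -(1 - 4 + 1)*(-153) = -1*(-2)*(-153) = 2*(-153) = -306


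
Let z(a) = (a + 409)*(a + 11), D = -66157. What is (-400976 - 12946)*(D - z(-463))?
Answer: 37486845930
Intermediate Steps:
z(a) = (11 + a)*(409 + a) (z(a) = (409 + a)*(11 + a) = (11 + a)*(409 + a))
(-400976 - 12946)*(D - z(-463)) = (-400976 - 12946)*(-66157 - (4499 + (-463)² + 420*(-463))) = -413922*(-66157 - (4499 + 214369 - 194460)) = -413922*(-66157 - 1*24408) = -413922*(-66157 - 24408) = -413922*(-90565) = 37486845930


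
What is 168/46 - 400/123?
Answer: 1132/2829 ≈ 0.40014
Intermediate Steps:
168/46 - 400/123 = 168*(1/46) - 400*1/123 = 84/23 - 400/123 = 1132/2829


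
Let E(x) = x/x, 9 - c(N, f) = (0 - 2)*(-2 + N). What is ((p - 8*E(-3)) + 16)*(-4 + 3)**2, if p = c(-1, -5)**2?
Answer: 17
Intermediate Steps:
c(N, f) = 5 + 2*N (c(N, f) = 9 - (0 - 2)*(-2 + N) = 9 - (-2)*(-2 + N) = 9 - (4 - 2*N) = 9 + (-4 + 2*N) = 5 + 2*N)
E(x) = 1
p = 9 (p = (5 + 2*(-1))**2 = (5 - 2)**2 = 3**2 = 9)
((p - 8*E(-3)) + 16)*(-4 + 3)**2 = ((9 - 8*1) + 16)*(-4 + 3)**2 = ((9 - 8) + 16)*(-1)**2 = (1 + 16)*1 = 17*1 = 17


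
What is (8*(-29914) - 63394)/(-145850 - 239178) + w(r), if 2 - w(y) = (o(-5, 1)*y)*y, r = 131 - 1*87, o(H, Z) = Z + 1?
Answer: -744877827/192514 ≈ -3869.2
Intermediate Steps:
o(H, Z) = 1 + Z
r = 44 (r = 131 - 87 = 44)
w(y) = 2 - 2*y² (w(y) = 2 - (1 + 1)*y*y = 2 - 2*y*y = 2 - 2*y²)
(8*(-29914) - 63394)/(-145850 - 239178) + w(r) = (8*(-29914) - 63394)/(-145850 - 239178) + (2 - 2*44²) = (-239312 - 63394)/(-385028) + (2 - 2*1936) = -302706*(-1/385028) + (2 - 3872) = 151353/192514 - 3870 = -744877827/192514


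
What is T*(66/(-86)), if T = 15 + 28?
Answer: -33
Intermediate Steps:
T = 43
T*(66/(-86)) = 43*(66/(-86)) = 43*(66*(-1/86)) = 43*(-33/43) = -33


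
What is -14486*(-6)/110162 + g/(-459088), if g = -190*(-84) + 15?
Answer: 19071127329/25287026128 ≈ 0.75419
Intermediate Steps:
g = 15975 (g = 15960 + 15 = 15975)
-14486*(-6)/110162 + g/(-459088) = -14486*(-6)/110162 + 15975/(-459088) = 86916*(1/110162) + 15975*(-1/459088) = 43458/55081 - 15975/459088 = 19071127329/25287026128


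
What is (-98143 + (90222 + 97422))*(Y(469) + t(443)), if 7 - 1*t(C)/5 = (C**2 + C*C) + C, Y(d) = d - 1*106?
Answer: -175807440807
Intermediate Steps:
Y(d) = -106 + d (Y(d) = d - 106 = -106 + d)
t(C) = 35 - 10*C**2 - 5*C (t(C) = 35 - 5*((C**2 + C*C) + C) = 35 - 5*((C**2 + C**2) + C) = 35 - 5*(2*C**2 + C) = 35 - 5*(C + 2*C**2) = 35 + (-10*C**2 - 5*C) = 35 - 10*C**2 - 5*C)
(-98143 + (90222 + 97422))*(Y(469) + t(443)) = (-98143 + (90222 + 97422))*((-106 + 469) + (35 - 10*443**2 - 5*443)) = (-98143 + 187644)*(363 + (35 - 10*196249 - 2215)) = 89501*(363 + (35 - 1962490 - 2215)) = 89501*(363 - 1964670) = 89501*(-1964307) = -175807440807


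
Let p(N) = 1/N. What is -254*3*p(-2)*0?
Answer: 0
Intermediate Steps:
p(N) = 1/N
-254*3*p(-2)*0 = -254*3/(-2)*0 = -254*3*(-1/2)*0 = -(-381)*0 = -254*0 = 0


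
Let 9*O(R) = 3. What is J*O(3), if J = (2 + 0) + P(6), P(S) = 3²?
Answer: 11/3 ≈ 3.6667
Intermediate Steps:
O(R) = ⅓ (O(R) = (⅑)*3 = ⅓)
P(S) = 9
J = 11 (J = (2 + 0) + 9 = 2 + 9 = 11)
J*O(3) = 11*(⅓) = 11/3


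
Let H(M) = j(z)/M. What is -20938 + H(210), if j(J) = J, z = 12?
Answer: -732828/35 ≈ -20938.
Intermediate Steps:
H(M) = 12/M
-20938 + H(210) = -20938 + 12/210 = -20938 + 12*(1/210) = -20938 + 2/35 = -732828/35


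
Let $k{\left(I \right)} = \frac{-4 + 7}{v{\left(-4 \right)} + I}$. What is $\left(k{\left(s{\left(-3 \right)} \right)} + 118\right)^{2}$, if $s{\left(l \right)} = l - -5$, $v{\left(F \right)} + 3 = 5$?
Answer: $\frac{225625}{16} \approx 14102.0$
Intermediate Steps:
$v{\left(F \right)} = 2$ ($v{\left(F \right)} = -3 + 5 = 2$)
$s{\left(l \right)} = 5 + l$ ($s{\left(l \right)} = l + 5 = 5 + l$)
$k{\left(I \right)} = \frac{3}{2 + I}$ ($k{\left(I \right)} = \frac{-4 + 7}{2 + I} = \frac{3}{2 + I}$)
$\left(k{\left(s{\left(-3 \right)} \right)} + 118\right)^{2} = \left(\frac{3}{2 + \left(5 - 3\right)} + 118\right)^{2} = \left(\frac{3}{2 + 2} + 118\right)^{2} = \left(\frac{3}{4} + 118\right)^{2} = \left(\frac{475}{4}\right)^{2} = \frac{225625}{16}$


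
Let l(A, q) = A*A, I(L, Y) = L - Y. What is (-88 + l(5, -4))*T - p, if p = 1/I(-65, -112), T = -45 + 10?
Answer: 103634/47 ≈ 2205.0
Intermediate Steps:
l(A, q) = A²
T = -35
p = 1/47 (p = 1/(-65 - 1*(-112)) = 1/(-65 + 112) = 1/47 ≈ 0.021277)
(-88 + l(5, -4))*T - p = (-88 + 5²)*(-35) - 1*1/47 = (-88 + 25)*(-35) - 1/47 = -63*(-35) - 1/47 = 2205 - 1/47 = 103634/47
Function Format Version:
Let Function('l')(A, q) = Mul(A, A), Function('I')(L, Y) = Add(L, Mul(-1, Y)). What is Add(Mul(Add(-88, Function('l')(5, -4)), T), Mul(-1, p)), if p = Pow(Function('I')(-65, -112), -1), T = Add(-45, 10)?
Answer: Rational(103634, 47) ≈ 2205.0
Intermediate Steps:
Function('l')(A, q) = Pow(A, 2)
T = -35
p = Rational(1, 47) (p = Pow(Add(-65, Mul(-1, -112)), -1) = Pow(Add(-65, 112), -1) = Pow(47, -1) = Rational(1, 47) ≈ 0.021277)
Add(Mul(Add(-88, Function('l')(5, -4)), T), Mul(-1, p)) = Add(Mul(Add(-88, Pow(5, 2)), -35), Mul(-1, Rational(1, 47))) = Add(Mul(Add(-88, 25), -35), Rational(-1, 47)) = Add(Mul(-63, -35), Rational(-1, 47)) = Add(2205, Rational(-1, 47)) = Rational(103634, 47)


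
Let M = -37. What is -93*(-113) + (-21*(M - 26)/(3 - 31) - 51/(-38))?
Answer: 795195/76 ≈ 10463.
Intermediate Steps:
-93*(-113) + (-21*(M - 26)/(3 - 31) - 51/(-38)) = -93*(-113) + (-21*(-37 - 26)/(3 - 31) - 51/(-38)) = 10509 + (-21/((-28/(-63))) - 51*(-1/38)) = 10509 + (-21/((-28*(-1/63))) + 51/38) = 10509 + (-21/4/9 + 51/38) = 10509 + (-21*9/4 + 51/38) = 10509 + (-189/4 + 51/38) = 10509 - 3489/76 = 795195/76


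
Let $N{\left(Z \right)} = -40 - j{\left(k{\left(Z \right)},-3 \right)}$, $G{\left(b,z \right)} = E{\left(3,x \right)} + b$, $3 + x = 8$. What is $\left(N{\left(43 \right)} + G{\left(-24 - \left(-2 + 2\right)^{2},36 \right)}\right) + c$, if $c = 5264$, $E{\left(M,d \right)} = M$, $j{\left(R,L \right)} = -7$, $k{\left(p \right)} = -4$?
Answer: $5210$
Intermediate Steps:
$x = 5$ ($x = -3 + 8 = 5$)
$G{\left(b,z \right)} = 3 + b$
$N{\left(Z \right)} = -33$ ($N{\left(Z \right)} = -40 - -7 = -40 + 7 = -33$)
$\left(N{\left(43 \right)} + G{\left(-24 - \left(-2 + 2\right)^{2},36 \right)}\right) + c = \left(-33 - \left(21 + \left(-2 + 2\right)^{2}\right)\right) + 5264 = \left(-33 + \left(3 - 24\right)\right) + 5264 = \left(-33 - 21\right) + 5264 = -54 + 5264 = 5210$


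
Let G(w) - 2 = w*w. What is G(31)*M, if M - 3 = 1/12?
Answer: 11877/4 ≈ 2969.3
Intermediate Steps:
G(w) = 2 + w² (G(w) = 2 + w*w = 2 + w²)
M = 37/12 (M = 3 + 1/12 = 37/12 ≈ 3.0833)
G(31)*M = (2 + 31²)*(37/12) = (2 + 961)*(37/12) = 963*(37/12) = 11877/4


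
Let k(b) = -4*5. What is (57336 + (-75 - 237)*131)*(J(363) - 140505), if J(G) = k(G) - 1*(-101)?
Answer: -2311940736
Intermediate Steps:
k(b) = -20
J(G) = 81 (J(G) = -20 - 1*(-101) = -20 + 101 = 81)
(57336 + (-75 - 237)*131)*(J(363) - 140505) = (57336 + (-75 - 237)*131)*(81 - 140505) = (57336 - 312*131)*(-140424) = (57336 - 40872)*(-140424) = 16464*(-140424) = -2311940736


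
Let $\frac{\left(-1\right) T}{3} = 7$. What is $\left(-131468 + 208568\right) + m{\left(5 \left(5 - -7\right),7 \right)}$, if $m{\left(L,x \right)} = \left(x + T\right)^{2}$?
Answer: $77296$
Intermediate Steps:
$T = -21$ ($T = \left(-3\right) 7 = -21$)
$m{\left(L,x \right)} = \left(-21 + x\right)^{2}$ ($m{\left(L,x \right)} = \left(x - 21\right)^{2} = \left(-21 + x\right)^{2}$)
$\left(-131468 + 208568\right) + m{\left(5 \left(5 - -7\right),7 \right)} = \left(-131468 + 208568\right) + \left(-21 + 7\right)^{2} = 77100 + \left(-14\right)^{2} = 77100 + 196 = 77296$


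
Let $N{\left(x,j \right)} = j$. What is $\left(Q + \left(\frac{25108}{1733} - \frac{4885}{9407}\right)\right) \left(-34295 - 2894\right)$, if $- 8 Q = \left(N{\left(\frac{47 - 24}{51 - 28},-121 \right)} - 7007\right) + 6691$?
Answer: $- \frac{332689843238795}{130418648} \approx -2.5509 \cdot 10^{6}$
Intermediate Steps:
$Q = \frac{437}{8}$ ($Q = - \frac{\left(-121 - 7007\right) + 6691}{8} = - \frac{-7128 + 6691}{8} = \left(- \frac{1}{8}\right) \left(-437\right) = \frac{437}{8} \approx 54.625$)
$\left(Q + \left(\frac{25108}{1733} - \frac{4885}{9407}\right)\right) \left(-34295 - 2894\right) = \left(\frac{437}{8} + \left(\frac{25108}{1733} - \frac{4885}{9407}\right)\right) \left(-34295 - 2894\right) = \left(\frac{437}{8} + \left(25108 \cdot \frac{1}{1733} - \frac{4885}{9407}\right)\right) \left(-37189\right) = \left(\frac{437}{8} + \left(\frac{25108}{1733} - \frac{4885}{9407}\right)\right) \left(-37189\right) = \left(\frac{437}{8} + \frac{227725251}{16302331}\right) \left(-37189\right) = \frac{8945920655}{130418648} \left(-37189\right) = - \frac{332689843238795}{130418648}$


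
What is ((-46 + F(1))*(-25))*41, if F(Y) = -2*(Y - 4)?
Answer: 41000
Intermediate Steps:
F(Y) = 8 - 2*Y (F(Y) = -2*(-4 + Y) = 8 - 2*Y)
((-46 + F(1))*(-25))*41 = ((-46 + (8 - 2*1))*(-25))*41 = ((-46 + (8 - 2))*(-25))*41 = ((-46 + 6)*(-25))*41 = -40*(-25)*41 = 1000*41 = 41000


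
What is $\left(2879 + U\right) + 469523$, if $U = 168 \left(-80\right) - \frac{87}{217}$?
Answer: $\frac{99594667}{217} \approx 4.5896 \cdot 10^{5}$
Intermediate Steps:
$U = - \frac{2916567}{217}$ ($U = -13440 - \frac{87}{217} = - \frac{2916567}{217} \approx -13440.0$)
$\left(2879 + U\right) + 469523 = \left(2879 - \frac{2916567}{217}\right) + 469523 = - \frac{2291824}{217} + 469523 = \frac{99594667}{217}$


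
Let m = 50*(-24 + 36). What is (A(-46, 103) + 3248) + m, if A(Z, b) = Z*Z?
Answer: 5964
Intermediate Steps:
A(Z, b) = Z²
m = 600 (m = 50*12 = 600)
(A(-46, 103) + 3248) + m = ((-46)² + 3248) + 600 = (2116 + 3248) + 600 = 5364 + 600 = 5964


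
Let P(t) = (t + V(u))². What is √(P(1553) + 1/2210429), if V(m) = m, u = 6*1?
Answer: 15*√52779205906101974/2210429 ≈ 1559.0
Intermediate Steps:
u = 6
P(t) = (6 + t)² (P(t) = (t + 6)² = (6 + t)²)
√(P(1553) + 1/2210429) = √((6 + 1553)² + 1/2210429) = √(1559² + 1/2210429) = √(2430481 + 1/2210429) = √(5372405686350/2210429) = 15*√52779205906101974/2210429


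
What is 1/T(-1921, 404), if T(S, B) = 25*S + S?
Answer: -1/49946 ≈ -2.0022e-5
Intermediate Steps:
T(S, B) = 26*S
1/T(-1921, 404) = 1/(26*(-1921)) = 1/(-49946) = -1/49946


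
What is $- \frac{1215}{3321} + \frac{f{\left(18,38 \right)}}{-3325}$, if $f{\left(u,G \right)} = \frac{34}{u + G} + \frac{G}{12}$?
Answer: $- \frac{4202497}{11451300} \approx -0.36699$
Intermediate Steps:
$f{\left(u,G \right)} = \frac{34}{G + u} + \frac{G}{12}$ ($f{\left(u,G \right)} = \frac{34}{G + u} + G \frac{1}{12} = \frac{34}{G + u} + \frac{G}{12}$)
$- \frac{1215}{3321} + \frac{f{\left(18,38 \right)}}{-3325} = - \frac{1215}{3321} + \frac{\frac{1}{12} \frac{1}{38 + 18} \left(408 + 38^{2} + 38 \cdot 18\right)}{-3325} = \left(-1215\right) \frac{1}{3321} + \frac{408 + 1444 + 684}{12 \cdot 56} \left(- \frac{1}{3325}\right) = - \frac{15}{41} + \frac{1}{12} \cdot \frac{1}{56} \cdot 2536 \left(- \frac{1}{3325}\right) = - \frac{15}{41} + \frac{317}{84} \left(- \frac{1}{3325}\right) = - \frac{15}{41} - \frac{317}{279300} = - \frac{4202497}{11451300}$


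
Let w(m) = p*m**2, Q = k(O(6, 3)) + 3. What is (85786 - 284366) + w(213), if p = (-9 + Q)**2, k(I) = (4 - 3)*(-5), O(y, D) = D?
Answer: 5291069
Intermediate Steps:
k(I) = -5 (k(I) = 1*(-5) = -5)
Q = -2 (Q = -5 + 3 = -2)
p = 121 (p = (-9 - 2)**2 = (-11)**2 = 121)
w(m) = 121*m**2
(85786 - 284366) + w(213) = (85786 - 284366) + 121*213**2 = -198580 + 121*45369 = -198580 + 5489649 = 5291069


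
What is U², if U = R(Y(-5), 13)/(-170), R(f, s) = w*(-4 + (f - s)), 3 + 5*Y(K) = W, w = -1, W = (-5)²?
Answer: 3969/722500 ≈ 0.0054934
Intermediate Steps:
W = 25
Y(K) = 22/5 (Y(K) = -⅗ + (⅕)*25 = -⅗ + 5 = 22/5)
R(f, s) = 4 + s - f (R(f, s) = -(-4 + (f - s)) = -(-4 + f - s) = 4 + s - f)
U = -63/850 (U = (4 + 13 - 1*22/5)/(-170) = (4 + 13 - 22/5)*(-1/170) = (63/5)*(-1/170) = -63/850 ≈ -0.074118)
U² = (-63/850)² = 3969/722500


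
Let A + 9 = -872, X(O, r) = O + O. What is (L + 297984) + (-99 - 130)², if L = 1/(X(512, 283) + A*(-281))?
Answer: 87110398626/248585 ≈ 3.5043e+5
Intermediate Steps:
X(O, r) = 2*O
A = -881 (A = -9 - 872 = -881)
L = 1/248585 (L = 1/(2*512 - 881*(-281)) = 1/(1024 + 247561) = 1/248585 ≈ 4.0228e-6)
(L + 297984) + (-99 - 130)² = (1/248585 + 297984) + (-99 - 130)² = 74074352641/248585 + (-229)² = 74074352641/248585 + 52441 = 87110398626/248585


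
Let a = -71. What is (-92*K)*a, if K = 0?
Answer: 0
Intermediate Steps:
(-92*K)*a = -92*0*(-71) = 0*(-71) = 0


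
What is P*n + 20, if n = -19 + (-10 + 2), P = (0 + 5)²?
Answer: -655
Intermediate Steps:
P = 25 (P = 5² = 25)
n = -27 (n = -19 - 8 = -27)
P*n + 20 = 25*(-27) + 20 = -675 + 20 = -655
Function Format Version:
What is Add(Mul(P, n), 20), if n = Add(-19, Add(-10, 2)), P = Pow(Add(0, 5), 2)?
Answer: -655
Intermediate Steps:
P = 25 (P = Pow(5, 2) = 25)
n = -27 (n = Add(-19, -8) = -27)
Add(Mul(P, n), 20) = Add(Mul(25, -27), 20) = Add(-675, 20) = -655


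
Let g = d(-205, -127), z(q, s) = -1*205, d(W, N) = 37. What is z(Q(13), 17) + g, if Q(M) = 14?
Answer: -168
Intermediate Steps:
z(q, s) = -205
g = 37
z(Q(13), 17) + g = -205 + 37 = -168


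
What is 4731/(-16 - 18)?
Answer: -4731/34 ≈ -139.15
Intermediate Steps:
4731/(-16 - 18) = 4731/(-34) = -1/34*4731 = -4731/34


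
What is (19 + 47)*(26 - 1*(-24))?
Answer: 3300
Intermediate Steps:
(19 + 47)*(26 - 1*(-24)) = 66*(26 + 24) = 66*50 = 3300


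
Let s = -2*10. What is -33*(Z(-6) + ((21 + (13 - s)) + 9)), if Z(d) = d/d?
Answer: -2112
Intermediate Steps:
Z(d) = 1
s = -20
-33*(Z(-6) + ((21 + (13 - s)) + 9)) = -33*(1 + ((21 + (13 - 1*(-20))) + 9)) = -33*(1 + ((21 + (13 + 20)) + 9)) = -33*(1 + ((21 + 33) + 9)) = -33*(1 + (54 + 9)) = -33*(1 + 63) = -33*64 = -2112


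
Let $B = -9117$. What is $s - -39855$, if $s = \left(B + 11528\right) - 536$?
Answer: $41730$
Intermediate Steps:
$s = 1875$ ($s = \left(-9117 + 11528\right) - 536 = 2411 - 536 = 1875$)
$s - -39855 = 1875 - -39855 = 1875 + 39855 = 41730$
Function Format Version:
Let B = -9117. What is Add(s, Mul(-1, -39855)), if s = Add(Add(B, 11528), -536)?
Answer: 41730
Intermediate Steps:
s = 1875 (s = Add(Add(-9117, 11528), -536) = Add(2411, -536) = 1875)
Add(s, Mul(-1, -39855)) = Add(1875, Mul(-1, -39855)) = Add(1875, 39855) = 41730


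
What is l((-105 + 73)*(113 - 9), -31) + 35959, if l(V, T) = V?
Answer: 32631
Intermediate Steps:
l((-105 + 73)*(113 - 9), -31) + 35959 = (-105 + 73)*(113 - 9) + 35959 = -32*104 + 35959 = -3328 + 35959 = 32631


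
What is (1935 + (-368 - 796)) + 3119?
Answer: 3890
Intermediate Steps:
(1935 + (-368 - 796)) + 3119 = (1935 - 1164) + 3119 = 771 + 3119 = 3890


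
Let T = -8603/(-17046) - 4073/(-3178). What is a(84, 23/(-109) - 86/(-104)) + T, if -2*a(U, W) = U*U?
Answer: -47755677643/13543047 ≈ -3526.2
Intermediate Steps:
a(U, W) = -U²/2 (a(U, W) = -U*U/2 = -U²/2)
T = 24192173/13543047 (T = -8603*(-1/17046) - 4073*(-1/3178) = 8603/17046 + 4073/3178 = 24192173/13543047 ≈ 1.7863)
a(84, 23/(-109) - 86/(-104)) + T = -½*84² + 24192173/13543047 = -½*7056 + 24192173/13543047 = -3528 + 24192173/13543047 = -47755677643/13543047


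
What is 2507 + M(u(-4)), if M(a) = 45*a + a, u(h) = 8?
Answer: 2875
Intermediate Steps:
M(a) = 46*a
2507 + M(u(-4)) = 2507 + 46*8 = 2507 + 368 = 2875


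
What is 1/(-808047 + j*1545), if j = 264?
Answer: -1/400167 ≈ -2.4990e-6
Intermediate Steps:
1/(-808047 + j*1545) = 1/(-808047 + 264*1545) = 1/(-808047 + 407880) = 1/(-400167) = -1/400167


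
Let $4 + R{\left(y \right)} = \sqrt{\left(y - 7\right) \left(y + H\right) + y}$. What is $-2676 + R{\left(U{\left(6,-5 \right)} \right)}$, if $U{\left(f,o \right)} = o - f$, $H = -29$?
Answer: $-2680 + \sqrt{709} \approx -2653.4$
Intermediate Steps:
$R{\left(y \right)} = -4 + \sqrt{y + \left(-29 + y\right) \left(-7 + y\right)}$ ($R{\left(y \right)} = -4 + \sqrt{\left(y - 7\right) \left(y - 29\right) + y} = -4 + \sqrt{\left(-7 + y\right) \left(-29 + y\right) + y} = -4 + \sqrt{\left(-29 + y\right) \left(-7 + y\right) + y} = -4 + \sqrt{y + \left(-29 + y\right) \left(-7 + y\right)}$)
$-2676 + R{\left(U{\left(6,-5 \right)} \right)} = -2676 - \left(4 - \sqrt{203 + \left(-5 - 6\right)^{2} - 35 \left(-5 - 6\right)}\right) = -2676 - \left(4 - \sqrt{203 + \left(-11\right)^{2} - -385}\right) = -2676 - \left(4 - \sqrt{203 + 121 + 385}\right) = -2676 - \left(4 - \sqrt{709}\right) = -2680 + \sqrt{709}$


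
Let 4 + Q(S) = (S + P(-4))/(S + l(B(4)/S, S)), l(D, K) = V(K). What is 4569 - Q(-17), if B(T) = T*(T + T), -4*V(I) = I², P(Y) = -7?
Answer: 544155/119 ≈ 4572.7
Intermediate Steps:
V(I) = -I²/4
B(T) = 2*T² (B(T) = T*(2*T) = 2*T²)
l(D, K) = -K²/4
Q(S) = -4 + (-7 + S)/(S - S²/4) (Q(S) = -4 + (S - 7)/(S - S²/4) = -4 + (-7 + S)/(S - S²/4))
4569 - Q(-17) = 4569 - 4*(7 - 1*(-17)² + 3*(-17))/((-17)*(-4 - 17)) = 4569 - 4*(-1)*(7 - 1*289 - 51)/(17*(-21)) = 4569 - 4*(-1)*(-1)*(7 - 289 - 51)/(17*21) = 4569 - 4*(-1)*(-1)*(-333)/(17*21) = 4569 - 1*(-444/119) = 4569 + 444/119 = 544155/119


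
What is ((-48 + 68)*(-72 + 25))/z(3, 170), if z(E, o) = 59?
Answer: -940/59 ≈ -15.932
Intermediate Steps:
((-48 + 68)*(-72 + 25))/z(3, 170) = ((-48 + 68)*(-72 + 25))/59 = (20*(-47))*(1/59) = -940*1/59 = -940/59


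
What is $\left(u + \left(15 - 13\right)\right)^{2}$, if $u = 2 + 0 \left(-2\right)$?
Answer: $16$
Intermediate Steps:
$u = 2$ ($u = 2 + 0 = 2$)
$\left(u + \left(15 - 13\right)\right)^{2} = \left(2 + \left(15 - 13\right)\right)^{2} = \left(2 + 2\right)^{2} = 4^{2} = 16$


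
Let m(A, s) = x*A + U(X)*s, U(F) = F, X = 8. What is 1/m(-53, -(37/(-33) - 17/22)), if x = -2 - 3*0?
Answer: 33/3998 ≈ 0.0082541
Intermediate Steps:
x = -2 (x = -2 + 0 = -2)
m(A, s) = -2*A + 8*s
1/m(-53, -(37/(-33) - 17/22)) = 1/(-2*(-53) + 8*(-(37/(-33) - 17/22))) = 1/(106 + 8*(-(37*(-1/33) - 17*1/22))) = 1/(106 + 8*(-(-37/33 - 17/22))) = 1/(106 + 8*(-1*(-125/66))) = 1/(106 + 8*(125/66)) = 1/(106 + 500/33) = 1/(3998/33) = 33/3998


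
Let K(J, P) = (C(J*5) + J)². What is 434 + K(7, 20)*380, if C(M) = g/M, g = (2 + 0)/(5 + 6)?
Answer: 565675414/29645 ≈ 19082.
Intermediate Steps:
g = 2/11 ≈ 0.18182
C(M) = 2/(11*M)
K(J, P) = (J + 2/(55*J))² (K(J, P) = (2/(11*((J*5))) + J)² = (2/(11*((5*J))) + J)² = (2*(1/(5*J))/11 + J)² = (2/(55*J) + J)² = (J + 2/(55*J))²)
434 + K(7, 20)*380 = 434 + (7 + (2/55)/7)²*380 = 434 + (7 + (2/55)*(⅐))²*380 = 434 + (7 + 2/385)²*380 = 434 + (2697/385)²*380 = 434 + (7273809/148225)*380 = 434 + 552809484/29645 = 565675414/29645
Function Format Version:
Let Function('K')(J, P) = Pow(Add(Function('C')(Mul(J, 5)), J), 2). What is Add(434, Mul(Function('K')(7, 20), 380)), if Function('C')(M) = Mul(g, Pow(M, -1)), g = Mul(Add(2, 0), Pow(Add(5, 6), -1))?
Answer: Rational(565675414, 29645) ≈ 19082.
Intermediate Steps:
g = Rational(2, 11) (g = Mul(2, Pow(11, -1)) = Mul(2, Rational(1, 11)) = Rational(2, 11) ≈ 0.18182)
Function('C')(M) = Mul(Rational(2, 11), Pow(M, -1))
Function('K')(J, P) = Pow(Add(J, Mul(Rational(2, 55), Pow(J, -1))), 2) (Function('K')(J, P) = Pow(Add(Mul(Rational(2, 11), Pow(Mul(J, 5), -1)), J), 2) = Pow(Add(Mul(Rational(2, 11), Pow(Mul(5, J), -1)), J), 2) = Pow(Add(Mul(Rational(2, 11), Mul(Rational(1, 5), Pow(J, -1))), J), 2) = Pow(Add(Mul(Rational(2, 55), Pow(J, -1)), J), 2) = Pow(Add(J, Mul(Rational(2, 55), Pow(J, -1))), 2))
Add(434, Mul(Function('K')(7, 20), 380)) = Add(434, Mul(Pow(Add(7, Mul(Rational(2, 55), Pow(7, -1))), 2), 380)) = Add(434, Mul(Pow(Add(7, Mul(Rational(2, 55), Rational(1, 7))), 2), 380)) = Add(434, Mul(Pow(Add(7, Rational(2, 385)), 2), 380)) = Add(434, Mul(Pow(Rational(2697, 385), 2), 380)) = Add(434, Mul(Rational(7273809, 148225), 380)) = Add(434, Rational(552809484, 29645)) = Rational(565675414, 29645)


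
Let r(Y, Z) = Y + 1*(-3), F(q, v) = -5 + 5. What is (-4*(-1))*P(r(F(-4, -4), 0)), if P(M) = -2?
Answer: -8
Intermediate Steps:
F(q, v) = 0
r(Y, Z) = -3 + Y (r(Y, Z) = Y - 3 = -3 + Y)
(-4*(-1))*P(r(F(-4, -4), 0)) = -4*(-1)*(-2) = 4*(-2) = -8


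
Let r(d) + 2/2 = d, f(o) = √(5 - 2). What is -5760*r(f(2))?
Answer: 5760 - 5760*√3 ≈ -4216.6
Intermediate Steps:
f(o) = √3
r(d) = -1 + d
-5760*r(f(2)) = -5760*(-1 + √3) = 5760 - 5760*√3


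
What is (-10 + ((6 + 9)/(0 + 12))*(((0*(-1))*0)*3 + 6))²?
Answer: 25/4 ≈ 6.2500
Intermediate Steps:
(-10 + ((6 + 9)/(0 + 12))*(((0*(-1))*0)*3 + 6))² = (-10 + (15/12)*((0*0)*3 + 6))² = (-10 + (15*(1/12))*(0*3 + 6))² = (-10 + 5*(0 + 6)/4)² = (-10 + (5/4)*6)² = (-10 + 15/2)² = (-5/2)² = 25/4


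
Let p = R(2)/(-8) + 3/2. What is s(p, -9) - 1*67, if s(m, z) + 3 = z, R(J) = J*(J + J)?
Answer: -79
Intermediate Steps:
R(J) = 2*J² (R(J) = J*(2*J) = 2*J²)
p = ½ (p = (2*2²)/(-8) + 3/2 = (2*4)*(-⅛) + 3*(½) = 8*(-⅛) + 3/2 = -1 + 3/2 = ½ ≈ 0.50000)
s(m, z) = -3 + z
s(p, -9) - 1*67 = (-3 - 9) - 1*67 = -12 - 67 = -79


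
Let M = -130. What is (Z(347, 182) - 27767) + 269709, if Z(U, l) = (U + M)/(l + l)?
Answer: 12581015/52 ≈ 2.4194e+5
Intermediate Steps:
Z(U, l) = (-130 + U)/(2*l) (Z(U, l) = (U - 130)/(l + l) = (-130 + U)/((2*l)) = (-130 + U)*(1/(2*l)) = (-130 + U)/(2*l))
(Z(347, 182) - 27767) + 269709 = ((1/2)*(-130 + 347)/182 - 27767) + 269709 = ((1/2)*(1/182)*217 - 27767) + 269709 = (31/52 - 27767) + 269709 = -1443853/52 + 269709 = 12581015/52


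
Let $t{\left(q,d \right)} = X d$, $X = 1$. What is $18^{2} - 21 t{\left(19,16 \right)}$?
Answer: $-12$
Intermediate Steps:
$t{\left(q,d \right)} = d$ ($t{\left(q,d \right)} = 1 d = d$)
$18^{2} - 21 t{\left(19,16 \right)} = 18^{2} - 336 = 324 - 336 = -12$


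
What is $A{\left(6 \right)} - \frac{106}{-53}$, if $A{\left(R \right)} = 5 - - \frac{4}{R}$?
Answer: $\frac{23}{3} \approx 7.6667$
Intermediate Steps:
$A{\left(R \right)} = 5 + \frac{4}{R}$
$A{\left(6 \right)} - \frac{106}{-53} = \left(5 + \frac{4}{6}\right) - \frac{106}{-53} = \left(5 + 4 \cdot \frac{1}{6}\right) - -2 = \left(5 + \frac{2}{3}\right) + 2 = \frac{17}{3} + 2 = \frac{23}{3}$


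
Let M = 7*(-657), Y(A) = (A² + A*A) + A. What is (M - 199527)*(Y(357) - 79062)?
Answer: -35965572318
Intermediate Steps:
Y(A) = A + 2*A² (Y(A) = (A² + A²) + A = 2*A² + A = A + 2*A²)
M = -4599
(M - 199527)*(Y(357) - 79062) = (-4599 - 199527)*(357*(1 + 2*357) - 79062) = -204126*(357*(1 + 714) - 79062) = -204126*(357*715 - 79062) = -204126*(255255 - 79062) = -204126*176193 = -35965572318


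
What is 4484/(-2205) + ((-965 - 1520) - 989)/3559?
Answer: -23618726/7847595 ≈ -3.0097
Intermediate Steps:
4484/(-2205) + ((-965 - 1520) - 989)/3559 = 4484*(-1/2205) + (-2485 - 989)*(1/3559) = -4484/2205 - 3474*1/3559 = -4484/2205 - 3474/3559 = -23618726/7847595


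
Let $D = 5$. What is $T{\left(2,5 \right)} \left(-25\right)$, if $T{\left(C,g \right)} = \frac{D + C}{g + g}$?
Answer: $- \frac{35}{2} \approx -17.5$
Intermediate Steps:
$T{\left(C,g \right)} = \frac{5 + C}{2 g}$ ($T{\left(C,g \right)} = \frac{5 + C}{g + g} = \frac{5 + C}{2 g}$)
$T{\left(2,5 \right)} \left(-25\right) = \frac{5 + 2}{2 \cdot 5} \left(-25\right) = \frac{1}{2} \cdot \frac{1}{5} \cdot 7 \left(-25\right) = \frac{7}{10} \left(-25\right) = - \frac{35}{2}$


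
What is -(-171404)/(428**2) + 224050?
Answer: 10260636651/45796 ≈ 2.2405e+5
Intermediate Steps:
-(-171404)/(428**2) + 224050 = -(-171404)/183184 + 224050 = -1*(-42851/45796) + 224050 = 42851/45796 + 224050 = 10260636651/45796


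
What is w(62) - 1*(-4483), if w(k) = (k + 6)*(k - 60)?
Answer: 4619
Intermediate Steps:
w(k) = (-60 + k)*(6 + k) (w(k) = (6 + k)*(-60 + k) = (-60 + k)*(6 + k))
w(62) - 1*(-4483) = (-360 + 62² - 54*62) - 1*(-4483) = (-360 + 3844 - 3348) + 4483 = 136 + 4483 = 4619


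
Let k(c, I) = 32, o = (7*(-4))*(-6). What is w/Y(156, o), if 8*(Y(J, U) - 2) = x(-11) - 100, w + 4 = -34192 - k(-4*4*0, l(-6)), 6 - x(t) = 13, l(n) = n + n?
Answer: 273824/91 ≈ 3009.1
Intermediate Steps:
l(n) = 2*n
o = 168 (o = -28*(-6) = 168)
x(t) = -7 (x(t) = 6 - 1*13 = 6 - 13 = -7)
w = -34228 (w = -4 + (-34192 - 1*32) = -4 + (-34192 - 32) = -4 - 34224 = -34228)
Y(J, U) = -91/8 (Y(J, U) = 2 + (-7 - 100)/8 = 2 + (⅛)*(-107) = 2 - 107/8 = -91/8)
w/Y(156, o) = -34228/(-91/8) = -34228*(-8/91) = 273824/91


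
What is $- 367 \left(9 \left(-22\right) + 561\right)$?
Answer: $-133221$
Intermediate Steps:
$- 367 \left(9 \left(-22\right) + 561\right) = - 367 \left(-198 + 561\right) = \left(-367\right) 363 = -133221$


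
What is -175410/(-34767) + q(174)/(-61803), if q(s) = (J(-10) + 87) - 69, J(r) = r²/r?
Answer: 1204509566/238744989 ≈ 5.0452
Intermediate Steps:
J(r) = r
q(s) = 8 (q(s) = (-10 + 87) - 69 = 77 - 69 = 8)
-175410/(-34767) + q(174)/(-61803) = -175410/(-34767) + 8/(-61803) = -175410*(-1/34767) + 8*(-1/61803) = 19490/3863 - 8/61803 = 1204509566/238744989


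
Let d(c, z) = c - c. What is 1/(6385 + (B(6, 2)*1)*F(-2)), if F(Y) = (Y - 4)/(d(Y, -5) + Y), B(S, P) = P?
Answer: 1/6391 ≈ 0.00015647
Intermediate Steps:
d(c, z) = 0
F(Y) = (-4 + Y)/Y (F(Y) = (Y - 4)/(0 + Y) = (-4 + Y)/Y)
1/(6385 + (B(6, 2)*1)*F(-2)) = 1/(6385 + (2*1)*((-4 - 2)/(-2))) = 1/(6385 + 2*(-1/2*(-6))) = 1/(6385 + 2*3) = 1/(6385 + 6) = 1/6391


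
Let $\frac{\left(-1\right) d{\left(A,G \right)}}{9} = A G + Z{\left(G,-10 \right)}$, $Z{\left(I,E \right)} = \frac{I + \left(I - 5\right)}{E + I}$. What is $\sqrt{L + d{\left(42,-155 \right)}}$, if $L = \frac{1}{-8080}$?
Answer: $\frac{\sqrt{28919063743295}}{22220} \approx 242.02$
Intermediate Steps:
$L = - \frac{1}{8080} \approx -0.00012376$
$Z{\left(I,E \right)} = \frac{-5 + 2 I}{E + I}$ ($Z{\left(I,E \right)} = \frac{I + \left(-5 + I\right)}{E + I} = \frac{-5 + 2 I}{E + I}$)
$d{\left(A,G \right)} = - 9 A G - \frac{9 \left(-5 + 2 G\right)}{-10 + G}$ ($d{\left(A,G \right)} = - 9 \left(A G + \frac{-5 + 2 G}{-10 + G}\right) = - 9 A G - \frac{9 \left(-5 + 2 G\right)}{-10 + G}$)
$\sqrt{L + d{\left(42,-155 \right)}} = \sqrt{- \frac{1}{8080} + \frac{9 \left(5 - -310 - 42 \left(-155\right) \left(-10 - 155\right)\right)}{-10 - 155}} = \sqrt{- \frac{1}{8080} + \frac{9 \left(5 + 310 - 42 \left(-155\right) \left(-165\right)\right)}{-165}} = \sqrt{- \frac{1}{8080} + 9 \left(- \frac{1}{165}\right) \left(5 + 310 - 1074150\right)} = \sqrt{- \frac{1}{8080} + 9 \left(- \frac{1}{165}\right) \left(-1073835\right)} = \sqrt{- \frac{1}{8080} + \frac{644301}{11}} = \sqrt{\frac{5205952069}{88880}} = \frac{\sqrt{28919063743295}}{22220}$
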